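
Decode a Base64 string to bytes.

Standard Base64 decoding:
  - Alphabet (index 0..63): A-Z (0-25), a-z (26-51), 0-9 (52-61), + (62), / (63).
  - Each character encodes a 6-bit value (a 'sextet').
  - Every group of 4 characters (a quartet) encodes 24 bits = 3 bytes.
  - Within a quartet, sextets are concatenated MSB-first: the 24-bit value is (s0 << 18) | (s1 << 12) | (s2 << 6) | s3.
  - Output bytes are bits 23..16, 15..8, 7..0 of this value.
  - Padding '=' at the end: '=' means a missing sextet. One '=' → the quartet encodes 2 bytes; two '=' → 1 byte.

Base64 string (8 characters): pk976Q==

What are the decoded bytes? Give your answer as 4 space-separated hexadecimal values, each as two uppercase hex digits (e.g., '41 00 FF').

After char 0 ('p'=41): chars_in_quartet=1 acc=0x29 bytes_emitted=0
After char 1 ('k'=36): chars_in_quartet=2 acc=0xA64 bytes_emitted=0
After char 2 ('9'=61): chars_in_quartet=3 acc=0x2993D bytes_emitted=0
After char 3 ('7'=59): chars_in_quartet=4 acc=0xA64F7B -> emit A6 4F 7B, reset; bytes_emitted=3
After char 4 ('6'=58): chars_in_quartet=1 acc=0x3A bytes_emitted=3
After char 5 ('Q'=16): chars_in_quartet=2 acc=0xE90 bytes_emitted=3
Padding '==': partial quartet acc=0xE90 -> emit E9; bytes_emitted=4

Answer: A6 4F 7B E9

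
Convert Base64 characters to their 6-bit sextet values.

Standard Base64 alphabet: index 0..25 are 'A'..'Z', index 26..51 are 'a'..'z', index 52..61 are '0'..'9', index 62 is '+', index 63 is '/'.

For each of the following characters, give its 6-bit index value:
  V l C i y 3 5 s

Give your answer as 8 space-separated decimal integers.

'V': A..Z range, ord('V') − ord('A') = 21
'l': a..z range, 26 + ord('l') − ord('a') = 37
'C': A..Z range, ord('C') − ord('A') = 2
'i': a..z range, 26 + ord('i') − ord('a') = 34
'y': a..z range, 26 + ord('y') − ord('a') = 50
'3': 0..9 range, 52 + ord('3') − ord('0') = 55
'5': 0..9 range, 52 + ord('5') − ord('0') = 57
's': a..z range, 26 + ord('s') − ord('a') = 44

Answer: 21 37 2 34 50 55 57 44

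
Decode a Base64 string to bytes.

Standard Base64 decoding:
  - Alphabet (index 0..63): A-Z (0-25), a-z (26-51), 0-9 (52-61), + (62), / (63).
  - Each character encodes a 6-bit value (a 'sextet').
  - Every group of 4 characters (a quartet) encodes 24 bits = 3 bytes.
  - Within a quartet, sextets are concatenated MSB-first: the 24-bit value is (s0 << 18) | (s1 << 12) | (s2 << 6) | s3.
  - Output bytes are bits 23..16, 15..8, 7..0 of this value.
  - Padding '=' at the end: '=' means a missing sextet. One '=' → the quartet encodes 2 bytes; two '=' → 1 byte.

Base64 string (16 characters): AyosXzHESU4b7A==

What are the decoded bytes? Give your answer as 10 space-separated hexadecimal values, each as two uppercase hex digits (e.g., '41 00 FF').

Answer: 03 2A 2C 5F 31 C4 49 4E 1B EC

Derivation:
After char 0 ('A'=0): chars_in_quartet=1 acc=0x0 bytes_emitted=0
After char 1 ('y'=50): chars_in_quartet=2 acc=0x32 bytes_emitted=0
After char 2 ('o'=40): chars_in_quartet=3 acc=0xCA8 bytes_emitted=0
After char 3 ('s'=44): chars_in_quartet=4 acc=0x32A2C -> emit 03 2A 2C, reset; bytes_emitted=3
After char 4 ('X'=23): chars_in_quartet=1 acc=0x17 bytes_emitted=3
After char 5 ('z'=51): chars_in_quartet=2 acc=0x5F3 bytes_emitted=3
After char 6 ('H'=7): chars_in_quartet=3 acc=0x17CC7 bytes_emitted=3
After char 7 ('E'=4): chars_in_quartet=4 acc=0x5F31C4 -> emit 5F 31 C4, reset; bytes_emitted=6
After char 8 ('S'=18): chars_in_quartet=1 acc=0x12 bytes_emitted=6
After char 9 ('U'=20): chars_in_quartet=2 acc=0x494 bytes_emitted=6
After char 10 ('4'=56): chars_in_quartet=3 acc=0x12538 bytes_emitted=6
After char 11 ('b'=27): chars_in_quartet=4 acc=0x494E1B -> emit 49 4E 1B, reset; bytes_emitted=9
After char 12 ('7'=59): chars_in_quartet=1 acc=0x3B bytes_emitted=9
After char 13 ('A'=0): chars_in_quartet=2 acc=0xEC0 bytes_emitted=9
Padding '==': partial quartet acc=0xEC0 -> emit EC; bytes_emitted=10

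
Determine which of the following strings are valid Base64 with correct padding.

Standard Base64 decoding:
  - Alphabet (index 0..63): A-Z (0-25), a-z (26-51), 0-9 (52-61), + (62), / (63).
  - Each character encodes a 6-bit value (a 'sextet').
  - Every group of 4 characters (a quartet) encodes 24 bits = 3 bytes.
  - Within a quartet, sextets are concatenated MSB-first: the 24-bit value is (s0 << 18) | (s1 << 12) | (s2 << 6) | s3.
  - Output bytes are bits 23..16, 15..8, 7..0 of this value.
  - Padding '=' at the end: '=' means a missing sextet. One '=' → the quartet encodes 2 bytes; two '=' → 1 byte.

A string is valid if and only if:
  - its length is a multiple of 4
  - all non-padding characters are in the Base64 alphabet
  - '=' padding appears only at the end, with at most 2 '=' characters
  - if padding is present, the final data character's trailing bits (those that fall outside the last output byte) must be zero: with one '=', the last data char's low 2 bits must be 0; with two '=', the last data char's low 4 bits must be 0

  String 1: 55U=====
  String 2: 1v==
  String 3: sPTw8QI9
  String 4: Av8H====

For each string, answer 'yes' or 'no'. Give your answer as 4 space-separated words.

Answer: no no yes no

Derivation:
String 1: '55U=====' → invalid (5 pad chars (max 2))
String 2: '1v==' → invalid (bad trailing bits)
String 3: 'sPTw8QI9' → valid
String 4: 'Av8H====' → invalid (4 pad chars (max 2))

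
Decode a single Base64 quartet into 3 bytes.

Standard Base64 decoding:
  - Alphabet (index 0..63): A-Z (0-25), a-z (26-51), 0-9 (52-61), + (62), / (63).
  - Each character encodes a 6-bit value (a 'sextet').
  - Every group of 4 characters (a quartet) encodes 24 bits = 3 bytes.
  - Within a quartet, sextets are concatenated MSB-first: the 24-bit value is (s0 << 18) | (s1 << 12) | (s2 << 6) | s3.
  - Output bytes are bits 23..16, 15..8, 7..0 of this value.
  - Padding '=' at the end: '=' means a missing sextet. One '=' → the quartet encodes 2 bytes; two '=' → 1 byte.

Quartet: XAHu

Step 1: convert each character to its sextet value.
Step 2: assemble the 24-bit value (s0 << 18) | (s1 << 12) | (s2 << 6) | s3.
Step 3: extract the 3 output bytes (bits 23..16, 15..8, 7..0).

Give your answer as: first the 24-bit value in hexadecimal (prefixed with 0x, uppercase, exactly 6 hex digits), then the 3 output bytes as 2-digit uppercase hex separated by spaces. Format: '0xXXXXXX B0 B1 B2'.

Sextets: X=23, A=0, H=7, u=46
24-bit: (23<<18) | (0<<12) | (7<<6) | 46
      = 0x5C0000 | 0x000000 | 0x0001C0 | 0x00002E
      = 0x5C01EE
Bytes: (v>>16)&0xFF=5C, (v>>8)&0xFF=01, v&0xFF=EE

Answer: 0x5C01EE 5C 01 EE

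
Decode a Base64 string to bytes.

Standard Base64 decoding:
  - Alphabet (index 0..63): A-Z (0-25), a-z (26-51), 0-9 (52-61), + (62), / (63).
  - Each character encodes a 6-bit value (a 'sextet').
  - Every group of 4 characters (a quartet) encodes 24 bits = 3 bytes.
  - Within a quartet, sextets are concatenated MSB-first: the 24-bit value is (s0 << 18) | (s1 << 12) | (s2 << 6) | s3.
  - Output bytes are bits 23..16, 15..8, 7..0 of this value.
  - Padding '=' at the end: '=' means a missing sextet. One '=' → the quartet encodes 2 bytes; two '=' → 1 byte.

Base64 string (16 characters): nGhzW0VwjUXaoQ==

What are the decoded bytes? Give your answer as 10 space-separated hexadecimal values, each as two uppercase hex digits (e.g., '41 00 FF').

After char 0 ('n'=39): chars_in_quartet=1 acc=0x27 bytes_emitted=0
After char 1 ('G'=6): chars_in_quartet=2 acc=0x9C6 bytes_emitted=0
After char 2 ('h'=33): chars_in_quartet=3 acc=0x271A1 bytes_emitted=0
After char 3 ('z'=51): chars_in_quartet=4 acc=0x9C6873 -> emit 9C 68 73, reset; bytes_emitted=3
After char 4 ('W'=22): chars_in_quartet=1 acc=0x16 bytes_emitted=3
After char 5 ('0'=52): chars_in_quartet=2 acc=0x5B4 bytes_emitted=3
After char 6 ('V'=21): chars_in_quartet=3 acc=0x16D15 bytes_emitted=3
After char 7 ('w'=48): chars_in_quartet=4 acc=0x5B4570 -> emit 5B 45 70, reset; bytes_emitted=6
After char 8 ('j'=35): chars_in_quartet=1 acc=0x23 bytes_emitted=6
After char 9 ('U'=20): chars_in_quartet=2 acc=0x8D4 bytes_emitted=6
After char 10 ('X'=23): chars_in_quartet=3 acc=0x23517 bytes_emitted=6
After char 11 ('a'=26): chars_in_quartet=4 acc=0x8D45DA -> emit 8D 45 DA, reset; bytes_emitted=9
After char 12 ('o'=40): chars_in_quartet=1 acc=0x28 bytes_emitted=9
After char 13 ('Q'=16): chars_in_quartet=2 acc=0xA10 bytes_emitted=9
Padding '==': partial quartet acc=0xA10 -> emit A1; bytes_emitted=10

Answer: 9C 68 73 5B 45 70 8D 45 DA A1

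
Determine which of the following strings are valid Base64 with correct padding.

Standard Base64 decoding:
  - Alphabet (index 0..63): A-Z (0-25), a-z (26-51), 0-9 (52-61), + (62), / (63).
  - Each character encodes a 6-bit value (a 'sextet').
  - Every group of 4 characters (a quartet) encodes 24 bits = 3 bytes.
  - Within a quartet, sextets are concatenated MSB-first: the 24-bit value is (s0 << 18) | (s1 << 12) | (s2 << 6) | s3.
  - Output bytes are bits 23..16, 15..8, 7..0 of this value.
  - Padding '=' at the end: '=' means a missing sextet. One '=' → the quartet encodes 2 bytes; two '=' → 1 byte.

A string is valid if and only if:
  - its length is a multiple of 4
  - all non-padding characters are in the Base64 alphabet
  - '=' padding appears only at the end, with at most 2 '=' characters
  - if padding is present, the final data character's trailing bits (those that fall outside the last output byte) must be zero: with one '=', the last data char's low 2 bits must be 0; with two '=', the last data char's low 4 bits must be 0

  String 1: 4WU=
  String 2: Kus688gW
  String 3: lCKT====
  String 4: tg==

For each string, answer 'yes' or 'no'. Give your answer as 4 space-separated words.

Answer: yes yes no yes

Derivation:
String 1: '4WU=' → valid
String 2: 'Kus688gW' → valid
String 3: 'lCKT====' → invalid (4 pad chars (max 2))
String 4: 'tg==' → valid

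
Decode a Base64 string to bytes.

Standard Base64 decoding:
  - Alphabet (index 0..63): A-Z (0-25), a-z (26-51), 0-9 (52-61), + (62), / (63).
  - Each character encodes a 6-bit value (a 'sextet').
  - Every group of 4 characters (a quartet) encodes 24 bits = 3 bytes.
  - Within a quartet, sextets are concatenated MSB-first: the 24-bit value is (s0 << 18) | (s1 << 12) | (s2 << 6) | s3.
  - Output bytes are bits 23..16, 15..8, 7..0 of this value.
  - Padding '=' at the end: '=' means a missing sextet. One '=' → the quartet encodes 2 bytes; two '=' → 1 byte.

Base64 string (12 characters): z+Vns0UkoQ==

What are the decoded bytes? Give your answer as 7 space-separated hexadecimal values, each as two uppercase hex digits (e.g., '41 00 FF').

After char 0 ('z'=51): chars_in_quartet=1 acc=0x33 bytes_emitted=0
After char 1 ('+'=62): chars_in_quartet=2 acc=0xCFE bytes_emitted=0
After char 2 ('V'=21): chars_in_quartet=3 acc=0x33F95 bytes_emitted=0
After char 3 ('n'=39): chars_in_quartet=4 acc=0xCFE567 -> emit CF E5 67, reset; bytes_emitted=3
After char 4 ('s'=44): chars_in_quartet=1 acc=0x2C bytes_emitted=3
After char 5 ('0'=52): chars_in_quartet=2 acc=0xB34 bytes_emitted=3
After char 6 ('U'=20): chars_in_quartet=3 acc=0x2CD14 bytes_emitted=3
After char 7 ('k'=36): chars_in_quartet=4 acc=0xB34524 -> emit B3 45 24, reset; bytes_emitted=6
After char 8 ('o'=40): chars_in_quartet=1 acc=0x28 bytes_emitted=6
After char 9 ('Q'=16): chars_in_quartet=2 acc=0xA10 bytes_emitted=6
Padding '==': partial quartet acc=0xA10 -> emit A1; bytes_emitted=7

Answer: CF E5 67 B3 45 24 A1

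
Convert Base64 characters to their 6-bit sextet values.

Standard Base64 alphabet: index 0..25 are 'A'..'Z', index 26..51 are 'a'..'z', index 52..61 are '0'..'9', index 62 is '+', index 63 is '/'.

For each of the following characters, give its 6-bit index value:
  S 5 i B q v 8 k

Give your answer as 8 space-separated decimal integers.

Answer: 18 57 34 1 42 47 60 36

Derivation:
'S': A..Z range, ord('S') − ord('A') = 18
'5': 0..9 range, 52 + ord('5') − ord('0') = 57
'i': a..z range, 26 + ord('i') − ord('a') = 34
'B': A..Z range, ord('B') − ord('A') = 1
'q': a..z range, 26 + ord('q') − ord('a') = 42
'v': a..z range, 26 + ord('v') − ord('a') = 47
'8': 0..9 range, 52 + ord('8') − ord('0') = 60
'k': a..z range, 26 + ord('k') − ord('a') = 36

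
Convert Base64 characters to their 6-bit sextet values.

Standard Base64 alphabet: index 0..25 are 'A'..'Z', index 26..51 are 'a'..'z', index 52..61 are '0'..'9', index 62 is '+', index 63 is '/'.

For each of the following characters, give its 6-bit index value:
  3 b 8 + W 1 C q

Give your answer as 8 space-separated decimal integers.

Answer: 55 27 60 62 22 53 2 42

Derivation:
'3': 0..9 range, 52 + ord('3') − ord('0') = 55
'b': a..z range, 26 + ord('b') − ord('a') = 27
'8': 0..9 range, 52 + ord('8') − ord('0') = 60
'+': index 62
'W': A..Z range, ord('W') − ord('A') = 22
'1': 0..9 range, 52 + ord('1') − ord('0') = 53
'C': A..Z range, ord('C') − ord('A') = 2
'q': a..z range, 26 + ord('q') − ord('a') = 42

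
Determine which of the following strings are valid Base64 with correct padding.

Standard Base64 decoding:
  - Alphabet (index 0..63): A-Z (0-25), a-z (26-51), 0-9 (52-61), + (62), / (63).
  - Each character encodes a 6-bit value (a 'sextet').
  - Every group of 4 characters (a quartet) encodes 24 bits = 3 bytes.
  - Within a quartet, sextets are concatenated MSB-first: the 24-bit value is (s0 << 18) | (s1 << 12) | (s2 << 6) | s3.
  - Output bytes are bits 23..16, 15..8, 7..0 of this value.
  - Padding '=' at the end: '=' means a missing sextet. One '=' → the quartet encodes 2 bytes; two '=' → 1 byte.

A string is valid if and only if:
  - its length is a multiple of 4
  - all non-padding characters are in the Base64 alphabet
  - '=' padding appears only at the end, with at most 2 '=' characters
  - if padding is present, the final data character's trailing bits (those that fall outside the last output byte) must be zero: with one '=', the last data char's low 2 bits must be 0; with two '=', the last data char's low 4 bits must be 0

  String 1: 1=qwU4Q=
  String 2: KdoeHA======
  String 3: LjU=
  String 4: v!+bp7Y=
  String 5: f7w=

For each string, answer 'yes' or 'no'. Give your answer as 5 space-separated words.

Answer: no no yes no yes

Derivation:
String 1: '1=qwU4Q=' → invalid (bad char(s): ['=']; '=' in middle)
String 2: 'KdoeHA======' → invalid (6 pad chars (max 2))
String 3: 'LjU=' → valid
String 4: 'v!+bp7Y=' → invalid (bad char(s): ['!'])
String 5: 'f7w=' → valid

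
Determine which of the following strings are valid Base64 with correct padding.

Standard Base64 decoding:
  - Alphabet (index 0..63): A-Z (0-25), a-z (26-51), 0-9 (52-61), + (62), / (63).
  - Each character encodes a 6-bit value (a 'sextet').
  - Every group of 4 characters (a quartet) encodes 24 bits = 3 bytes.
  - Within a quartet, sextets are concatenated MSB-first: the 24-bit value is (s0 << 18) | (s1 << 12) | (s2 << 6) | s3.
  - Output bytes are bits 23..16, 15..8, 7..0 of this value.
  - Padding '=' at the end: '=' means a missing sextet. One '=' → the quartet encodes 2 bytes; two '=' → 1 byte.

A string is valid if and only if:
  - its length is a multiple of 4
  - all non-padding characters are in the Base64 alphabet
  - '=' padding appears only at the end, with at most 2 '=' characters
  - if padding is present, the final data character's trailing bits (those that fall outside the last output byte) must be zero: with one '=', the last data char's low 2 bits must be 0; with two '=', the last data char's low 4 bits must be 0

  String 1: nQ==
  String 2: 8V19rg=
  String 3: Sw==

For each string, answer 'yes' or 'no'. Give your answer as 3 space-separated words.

String 1: 'nQ==' → valid
String 2: '8V19rg=' → invalid (len=7 not mult of 4)
String 3: 'Sw==' → valid

Answer: yes no yes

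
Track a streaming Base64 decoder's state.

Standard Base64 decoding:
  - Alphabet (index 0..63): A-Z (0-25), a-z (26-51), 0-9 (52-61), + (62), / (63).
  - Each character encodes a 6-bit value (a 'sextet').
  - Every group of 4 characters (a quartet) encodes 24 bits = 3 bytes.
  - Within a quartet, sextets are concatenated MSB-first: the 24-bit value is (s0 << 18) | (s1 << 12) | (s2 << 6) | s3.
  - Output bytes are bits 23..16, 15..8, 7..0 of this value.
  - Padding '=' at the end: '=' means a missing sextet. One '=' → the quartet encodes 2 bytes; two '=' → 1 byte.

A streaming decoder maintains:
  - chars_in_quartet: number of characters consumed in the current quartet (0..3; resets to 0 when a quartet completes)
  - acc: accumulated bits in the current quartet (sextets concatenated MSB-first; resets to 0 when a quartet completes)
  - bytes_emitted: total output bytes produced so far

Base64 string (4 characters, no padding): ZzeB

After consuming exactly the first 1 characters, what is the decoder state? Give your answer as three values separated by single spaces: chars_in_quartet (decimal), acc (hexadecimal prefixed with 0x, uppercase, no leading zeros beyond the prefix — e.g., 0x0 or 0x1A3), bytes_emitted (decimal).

Answer: 1 0x19 0

Derivation:
After char 0 ('Z'=25): chars_in_quartet=1 acc=0x19 bytes_emitted=0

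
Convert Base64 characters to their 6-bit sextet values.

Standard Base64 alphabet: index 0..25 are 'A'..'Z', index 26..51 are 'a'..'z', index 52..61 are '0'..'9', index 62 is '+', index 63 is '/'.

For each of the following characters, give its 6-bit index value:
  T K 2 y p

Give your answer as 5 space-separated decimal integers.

Answer: 19 10 54 50 41

Derivation:
'T': A..Z range, ord('T') − ord('A') = 19
'K': A..Z range, ord('K') − ord('A') = 10
'2': 0..9 range, 52 + ord('2') − ord('0') = 54
'y': a..z range, 26 + ord('y') − ord('a') = 50
'p': a..z range, 26 + ord('p') − ord('a') = 41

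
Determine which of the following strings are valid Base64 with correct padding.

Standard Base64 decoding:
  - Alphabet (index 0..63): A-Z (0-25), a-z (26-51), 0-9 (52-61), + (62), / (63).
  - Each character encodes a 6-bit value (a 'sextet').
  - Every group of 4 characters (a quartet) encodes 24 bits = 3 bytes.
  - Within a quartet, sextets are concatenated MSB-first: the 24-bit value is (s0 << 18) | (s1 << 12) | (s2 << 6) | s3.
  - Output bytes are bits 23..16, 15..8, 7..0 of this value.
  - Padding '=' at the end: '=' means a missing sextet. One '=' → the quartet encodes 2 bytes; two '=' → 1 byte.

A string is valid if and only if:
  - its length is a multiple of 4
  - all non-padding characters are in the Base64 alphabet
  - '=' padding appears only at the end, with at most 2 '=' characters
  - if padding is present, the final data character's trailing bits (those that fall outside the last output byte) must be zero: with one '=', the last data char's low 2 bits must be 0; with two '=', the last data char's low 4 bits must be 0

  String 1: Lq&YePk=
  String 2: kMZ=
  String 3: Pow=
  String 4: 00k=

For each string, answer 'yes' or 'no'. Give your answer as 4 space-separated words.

String 1: 'Lq&YePk=' → invalid (bad char(s): ['&'])
String 2: 'kMZ=' → invalid (bad trailing bits)
String 3: 'Pow=' → valid
String 4: '00k=' → valid

Answer: no no yes yes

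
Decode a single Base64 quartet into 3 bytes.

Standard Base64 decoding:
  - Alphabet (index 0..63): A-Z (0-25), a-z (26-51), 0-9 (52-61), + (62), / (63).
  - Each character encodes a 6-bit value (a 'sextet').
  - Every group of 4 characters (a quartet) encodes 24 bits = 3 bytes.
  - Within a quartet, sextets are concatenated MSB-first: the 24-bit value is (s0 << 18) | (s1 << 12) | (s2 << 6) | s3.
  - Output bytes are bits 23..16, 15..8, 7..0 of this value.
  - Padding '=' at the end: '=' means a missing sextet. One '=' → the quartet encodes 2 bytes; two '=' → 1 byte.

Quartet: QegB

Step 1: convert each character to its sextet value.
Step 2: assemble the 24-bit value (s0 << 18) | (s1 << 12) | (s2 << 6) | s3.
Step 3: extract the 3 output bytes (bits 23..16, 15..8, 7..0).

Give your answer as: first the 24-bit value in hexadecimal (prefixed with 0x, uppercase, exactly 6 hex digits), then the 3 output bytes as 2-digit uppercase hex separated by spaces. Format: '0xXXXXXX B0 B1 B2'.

Sextets: Q=16, e=30, g=32, B=1
24-bit: (16<<18) | (30<<12) | (32<<6) | 1
      = 0x400000 | 0x01E000 | 0x000800 | 0x000001
      = 0x41E801
Bytes: (v>>16)&0xFF=41, (v>>8)&0xFF=E8, v&0xFF=01

Answer: 0x41E801 41 E8 01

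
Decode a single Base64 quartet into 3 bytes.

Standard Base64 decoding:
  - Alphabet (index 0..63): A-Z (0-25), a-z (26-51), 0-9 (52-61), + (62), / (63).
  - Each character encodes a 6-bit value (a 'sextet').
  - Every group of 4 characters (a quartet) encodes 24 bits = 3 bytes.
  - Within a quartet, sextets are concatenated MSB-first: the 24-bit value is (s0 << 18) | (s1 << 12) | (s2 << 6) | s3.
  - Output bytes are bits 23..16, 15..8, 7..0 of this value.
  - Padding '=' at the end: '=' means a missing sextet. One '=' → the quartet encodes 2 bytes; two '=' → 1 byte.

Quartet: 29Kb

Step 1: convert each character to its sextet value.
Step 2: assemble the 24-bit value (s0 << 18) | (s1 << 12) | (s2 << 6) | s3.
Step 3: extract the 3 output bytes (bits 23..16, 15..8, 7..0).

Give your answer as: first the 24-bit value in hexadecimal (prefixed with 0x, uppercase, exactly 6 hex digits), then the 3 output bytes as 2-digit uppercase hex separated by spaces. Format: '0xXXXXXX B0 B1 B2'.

Answer: 0xDBD29B DB D2 9B

Derivation:
Sextets: 2=54, 9=61, K=10, b=27
24-bit: (54<<18) | (61<<12) | (10<<6) | 27
      = 0xD80000 | 0x03D000 | 0x000280 | 0x00001B
      = 0xDBD29B
Bytes: (v>>16)&0xFF=DB, (v>>8)&0xFF=D2, v&0xFF=9B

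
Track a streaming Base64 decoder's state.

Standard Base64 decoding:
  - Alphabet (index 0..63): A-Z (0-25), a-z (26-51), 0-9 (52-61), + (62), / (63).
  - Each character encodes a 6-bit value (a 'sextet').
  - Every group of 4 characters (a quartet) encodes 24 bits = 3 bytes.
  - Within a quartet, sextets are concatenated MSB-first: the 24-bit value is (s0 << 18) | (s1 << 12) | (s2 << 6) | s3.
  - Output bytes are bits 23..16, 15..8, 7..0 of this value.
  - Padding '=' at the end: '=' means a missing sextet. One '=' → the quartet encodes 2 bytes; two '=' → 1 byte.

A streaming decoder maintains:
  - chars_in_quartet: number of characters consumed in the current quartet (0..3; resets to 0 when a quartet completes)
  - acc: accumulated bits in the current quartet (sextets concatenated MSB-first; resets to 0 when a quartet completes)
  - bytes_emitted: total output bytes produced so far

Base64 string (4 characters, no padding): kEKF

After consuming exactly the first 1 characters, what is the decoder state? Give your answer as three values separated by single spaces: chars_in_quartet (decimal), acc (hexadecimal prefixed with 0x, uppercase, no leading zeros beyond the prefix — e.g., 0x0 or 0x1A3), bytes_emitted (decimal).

Answer: 1 0x24 0

Derivation:
After char 0 ('k'=36): chars_in_quartet=1 acc=0x24 bytes_emitted=0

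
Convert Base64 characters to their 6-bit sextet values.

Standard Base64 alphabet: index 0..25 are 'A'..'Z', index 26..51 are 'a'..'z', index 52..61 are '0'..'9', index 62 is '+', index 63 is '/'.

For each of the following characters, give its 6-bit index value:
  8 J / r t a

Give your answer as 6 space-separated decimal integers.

'8': 0..9 range, 52 + ord('8') − ord('0') = 60
'J': A..Z range, ord('J') − ord('A') = 9
'/': index 63
'r': a..z range, 26 + ord('r') − ord('a') = 43
't': a..z range, 26 + ord('t') − ord('a') = 45
'a': a..z range, 26 + ord('a') − ord('a') = 26

Answer: 60 9 63 43 45 26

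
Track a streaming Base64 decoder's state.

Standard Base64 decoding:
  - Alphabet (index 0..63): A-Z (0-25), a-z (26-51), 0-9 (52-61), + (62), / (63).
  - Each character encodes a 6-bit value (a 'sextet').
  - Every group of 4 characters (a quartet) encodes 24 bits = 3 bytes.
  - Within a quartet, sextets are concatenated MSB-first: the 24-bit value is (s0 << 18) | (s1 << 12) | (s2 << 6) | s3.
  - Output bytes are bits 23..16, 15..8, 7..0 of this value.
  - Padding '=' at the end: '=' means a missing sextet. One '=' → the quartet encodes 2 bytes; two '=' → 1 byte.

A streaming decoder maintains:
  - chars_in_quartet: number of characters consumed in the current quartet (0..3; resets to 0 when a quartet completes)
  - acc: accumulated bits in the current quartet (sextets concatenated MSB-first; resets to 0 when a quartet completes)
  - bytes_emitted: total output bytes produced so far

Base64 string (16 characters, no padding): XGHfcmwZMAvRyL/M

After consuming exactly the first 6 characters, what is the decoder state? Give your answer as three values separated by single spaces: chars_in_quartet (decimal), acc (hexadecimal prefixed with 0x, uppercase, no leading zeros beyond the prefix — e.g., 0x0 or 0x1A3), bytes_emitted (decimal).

After char 0 ('X'=23): chars_in_quartet=1 acc=0x17 bytes_emitted=0
After char 1 ('G'=6): chars_in_quartet=2 acc=0x5C6 bytes_emitted=0
After char 2 ('H'=7): chars_in_quartet=3 acc=0x17187 bytes_emitted=0
After char 3 ('f'=31): chars_in_quartet=4 acc=0x5C61DF -> emit 5C 61 DF, reset; bytes_emitted=3
After char 4 ('c'=28): chars_in_quartet=1 acc=0x1C bytes_emitted=3
After char 5 ('m'=38): chars_in_quartet=2 acc=0x726 bytes_emitted=3

Answer: 2 0x726 3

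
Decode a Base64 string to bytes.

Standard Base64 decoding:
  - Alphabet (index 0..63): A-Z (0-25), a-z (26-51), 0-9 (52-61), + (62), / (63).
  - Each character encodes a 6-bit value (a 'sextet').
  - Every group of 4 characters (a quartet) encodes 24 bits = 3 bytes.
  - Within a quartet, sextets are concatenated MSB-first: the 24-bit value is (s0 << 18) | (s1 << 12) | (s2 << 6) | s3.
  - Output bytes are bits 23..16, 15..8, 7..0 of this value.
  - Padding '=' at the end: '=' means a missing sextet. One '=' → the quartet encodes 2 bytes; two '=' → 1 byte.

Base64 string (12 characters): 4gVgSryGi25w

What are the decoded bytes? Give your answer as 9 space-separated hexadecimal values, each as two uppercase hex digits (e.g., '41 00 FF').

After char 0 ('4'=56): chars_in_quartet=1 acc=0x38 bytes_emitted=0
After char 1 ('g'=32): chars_in_quartet=2 acc=0xE20 bytes_emitted=0
After char 2 ('V'=21): chars_in_quartet=3 acc=0x38815 bytes_emitted=0
After char 3 ('g'=32): chars_in_quartet=4 acc=0xE20560 -> emit E2 05 60, reset; bytes_emitted=3
After char 4 ('S'=18): chars_in_quartet=1 acc=0x12 bytes_emitted=3
After char 5 ('r'=43): chars_in_quartet=2 acc=0x4AB bytes_emitted=3
After char 6 ('y'=50): chars_in_quartet=3 acc=0x12AF2 bytes_emitted=3
After char 7 ('G'=6): chars_in_quartet=4 acc=0x4ABC86 -> emit 4A BC 86, reset; bytes_emitted=6
After char 8 ('i'=34): chars_in_quartet=1 acc=0x22 bytes_emitted=6
After char 9 ('2'=54): chars_in_quartet=2 acc=0x8B6 bytes_emitted=6
After char 10 ('5'=57): chars_in_quartet=3 acc=0x22DB9 bytes_emitted=6
After char 11 ('w'=48): chars_in_quartet=4 acc=0x8B6E70 -> emit 8B 6E 70, reset; bytes_emitted=9

Answer: E2 05 60 4A BC 86 8B 6E 70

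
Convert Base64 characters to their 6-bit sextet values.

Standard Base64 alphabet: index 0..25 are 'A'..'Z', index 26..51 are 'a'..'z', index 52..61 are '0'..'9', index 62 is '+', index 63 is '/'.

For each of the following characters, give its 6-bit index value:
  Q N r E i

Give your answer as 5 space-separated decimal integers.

Answer: 16 13 43 4 34

Derivation:
'Q': A..Z range, ord('Q') − ord('A') = 16
'N': A..Z range, ord('N') − ord('A') = 13
'r': a..z range, 26 + ord('r') − ord('a') = 43
'E': A..Z range, ord('E') − ord('A') = 4
'i': a..z range, 26 + ord('i') − ord('a') = 34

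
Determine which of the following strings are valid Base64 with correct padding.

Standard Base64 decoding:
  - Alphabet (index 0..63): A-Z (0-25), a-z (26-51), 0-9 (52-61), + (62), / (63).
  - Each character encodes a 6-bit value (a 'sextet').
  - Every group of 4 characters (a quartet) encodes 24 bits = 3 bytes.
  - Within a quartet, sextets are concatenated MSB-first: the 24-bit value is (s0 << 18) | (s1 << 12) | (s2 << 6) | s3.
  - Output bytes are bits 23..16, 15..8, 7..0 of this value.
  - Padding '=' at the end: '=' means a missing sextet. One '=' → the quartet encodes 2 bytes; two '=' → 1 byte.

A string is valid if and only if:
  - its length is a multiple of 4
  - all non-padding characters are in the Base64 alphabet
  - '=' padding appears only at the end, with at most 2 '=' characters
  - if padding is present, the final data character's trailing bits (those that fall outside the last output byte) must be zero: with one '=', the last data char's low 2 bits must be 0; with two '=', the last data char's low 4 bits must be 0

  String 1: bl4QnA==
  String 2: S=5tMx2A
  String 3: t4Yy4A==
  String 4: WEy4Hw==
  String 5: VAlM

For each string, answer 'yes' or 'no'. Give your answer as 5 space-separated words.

Answer: yes no yes yes yes

Derivation:
String 1: 'bl4QnA==' → valid
String 2: 'S=5tMx2A' → invalid (bad char(s): ['=']; '=' in middle)
String 3: 't4Yy4A==' → valid
String 4: 'WEy4Hw==' → valid
String 5: 'VAlM' → valid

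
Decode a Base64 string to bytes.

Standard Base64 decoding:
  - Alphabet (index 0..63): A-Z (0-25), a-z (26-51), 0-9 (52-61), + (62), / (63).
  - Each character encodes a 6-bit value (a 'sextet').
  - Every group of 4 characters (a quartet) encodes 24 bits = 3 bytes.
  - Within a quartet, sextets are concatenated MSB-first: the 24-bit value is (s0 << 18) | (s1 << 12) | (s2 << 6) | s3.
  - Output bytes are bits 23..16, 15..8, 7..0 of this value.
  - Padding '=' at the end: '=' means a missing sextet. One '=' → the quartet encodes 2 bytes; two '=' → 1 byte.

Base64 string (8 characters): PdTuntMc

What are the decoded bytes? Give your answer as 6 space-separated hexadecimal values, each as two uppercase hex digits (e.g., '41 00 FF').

After char 0 ('P'=15): chars_in_quartet=1 acc=0xF bytes_emitted=0
After char 1 ('d'=29): chars_in_quartet=2 acc=0x3DD bytes_emitted=0
After char 2 ('T'=19): chars_in_quartet=3 acc=0xF753 bytes_emitted=0
After char 3 ('u'=46): chars_in_quartet=4 acc=0x3DD4EE -> emit 3D D4 EE, reset; bytes_emitted=3
After char 4 ('n'=39): chars_in_quartet=1 acc=0x27 bytes_emitted=3
After char 5 ('t'=45): chars_in_quartet=2 acc=0x9ED bytes_emitted=3
After char 6 ('M'=12): chars_in_quartet=3 acc=0x27B4C bytes_emitted=3
After char 7 ('c'=28): chars_in_quartet=4 acc=0x9ED31C -> emit 9E D3 1C, reset; bytes_emitted=6

Answer: 3D D4 EE 9E D3 1C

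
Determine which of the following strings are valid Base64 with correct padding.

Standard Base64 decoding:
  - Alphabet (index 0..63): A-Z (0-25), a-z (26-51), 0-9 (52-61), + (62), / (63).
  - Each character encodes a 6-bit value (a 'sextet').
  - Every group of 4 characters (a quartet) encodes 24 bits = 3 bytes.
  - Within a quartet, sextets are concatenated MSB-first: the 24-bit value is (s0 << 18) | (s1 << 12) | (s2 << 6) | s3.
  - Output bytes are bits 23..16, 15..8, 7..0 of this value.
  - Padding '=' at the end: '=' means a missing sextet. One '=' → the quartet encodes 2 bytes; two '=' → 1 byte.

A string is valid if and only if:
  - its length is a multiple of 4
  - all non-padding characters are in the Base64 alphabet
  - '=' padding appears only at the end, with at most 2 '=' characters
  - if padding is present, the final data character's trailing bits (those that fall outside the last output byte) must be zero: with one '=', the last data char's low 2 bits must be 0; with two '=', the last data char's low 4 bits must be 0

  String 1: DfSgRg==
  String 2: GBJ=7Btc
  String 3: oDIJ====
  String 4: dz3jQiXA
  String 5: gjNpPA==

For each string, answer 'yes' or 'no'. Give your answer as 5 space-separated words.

Answer: yes no no yes yes

Derivation:
String 1: 'DfSgRg==' → valid
String 2: 'GBJ=7Btc' → invalid (bad char(s): ['=']; '=' in middle)
String 3: 'oDIJ====' → invalid (4 pad chars (max 2))
String 4: 'dz3jQiXA' → valid
String 5: 'gjNpPA==' → valid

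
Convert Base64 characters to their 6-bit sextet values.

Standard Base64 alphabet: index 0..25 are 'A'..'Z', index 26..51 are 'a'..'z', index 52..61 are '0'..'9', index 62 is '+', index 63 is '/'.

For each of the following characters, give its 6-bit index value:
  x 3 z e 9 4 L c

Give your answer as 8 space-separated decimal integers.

Answer: 49 55 51 30 61 56 11 28

Derivation:
'x': a..z range, 26 + ord('x') − ord('a') = 49
'3': 0..9 range, 52 + ord('3') − ord('0') = 55
'z': a..z range, 26 + ord('z') − ord('a') = 51
'e': a..z range, 26 + ord('e') − ord('a') = 30
'9': 0..9 range, 52 + ord('9') − ord('0') = 61
'4': 0..9 range, 52 + ord('4') − ord('0') = 56
'L': A..Z range, ord('L') − ord('A') = 11
'c': a..z range, 26 + ord('c') − ord('a') = 28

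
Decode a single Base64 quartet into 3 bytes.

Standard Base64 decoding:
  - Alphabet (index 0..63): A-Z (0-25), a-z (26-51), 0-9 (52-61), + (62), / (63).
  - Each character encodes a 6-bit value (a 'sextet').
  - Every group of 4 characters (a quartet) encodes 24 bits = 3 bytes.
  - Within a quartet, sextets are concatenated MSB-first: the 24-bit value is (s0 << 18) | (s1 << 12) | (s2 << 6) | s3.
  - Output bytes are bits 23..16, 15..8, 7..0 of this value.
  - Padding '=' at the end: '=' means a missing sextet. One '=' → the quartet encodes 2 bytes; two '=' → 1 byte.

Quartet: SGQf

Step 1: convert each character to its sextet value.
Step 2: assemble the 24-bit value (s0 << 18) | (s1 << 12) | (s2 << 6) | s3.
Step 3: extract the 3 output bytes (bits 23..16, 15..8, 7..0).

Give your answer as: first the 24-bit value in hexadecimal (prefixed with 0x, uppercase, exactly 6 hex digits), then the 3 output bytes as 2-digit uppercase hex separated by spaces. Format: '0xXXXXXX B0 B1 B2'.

Answer: 0x48641F 48 64 1F

Derivation:
Sextets: S=18, G=6, Q=16, f=31
24-bit: (18<<18) | (6<<12) | (16<<6) | 31
      = 0x480000 | 0x006000 | 0x000400 | 0x00001F
      = 0x48641F
Bytes: (v>>16)&0xFF=48, (v>>8)&0xFF=64, v&0xFF=1F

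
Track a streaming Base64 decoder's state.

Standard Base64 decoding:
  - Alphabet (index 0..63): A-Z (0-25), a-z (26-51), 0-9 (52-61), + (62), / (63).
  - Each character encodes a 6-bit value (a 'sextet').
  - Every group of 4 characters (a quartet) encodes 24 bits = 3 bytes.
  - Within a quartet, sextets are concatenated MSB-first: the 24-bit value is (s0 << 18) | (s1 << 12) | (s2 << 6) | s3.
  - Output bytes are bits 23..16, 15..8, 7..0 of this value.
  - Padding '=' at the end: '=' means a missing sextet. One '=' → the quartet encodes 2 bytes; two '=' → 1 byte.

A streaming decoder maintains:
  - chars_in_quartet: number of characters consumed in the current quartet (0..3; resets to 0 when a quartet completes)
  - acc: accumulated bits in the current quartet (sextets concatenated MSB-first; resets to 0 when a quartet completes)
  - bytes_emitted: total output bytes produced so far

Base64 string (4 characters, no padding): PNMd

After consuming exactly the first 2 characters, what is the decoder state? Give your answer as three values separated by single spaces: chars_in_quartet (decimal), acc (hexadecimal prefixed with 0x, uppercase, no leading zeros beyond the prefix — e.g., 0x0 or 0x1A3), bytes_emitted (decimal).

Answer: 2 0x3CD 0

Derivation:
After char 0 ('P'=15): chars_in_quartet=1 acc=0xF bytes_emitted=0
After char 1 ('N'=13): chars_in_quartet=2 acc=0x3CD bytes_emitted=0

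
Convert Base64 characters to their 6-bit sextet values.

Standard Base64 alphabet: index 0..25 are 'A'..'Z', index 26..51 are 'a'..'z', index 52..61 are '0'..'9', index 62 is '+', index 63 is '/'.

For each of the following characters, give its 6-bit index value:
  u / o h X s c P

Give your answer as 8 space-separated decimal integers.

'u': a..z range, 26 + ord('u') − ord('a') = 46
'/': index 63
'o': a..z range, 26 + ord('o') − ord('a') = 40
'h': a..z range, 26 + ord('h') − ord('a') = 33
'X': A..Z range, ord('X') − ord('A') = 23
's': a..z range, 26 + ord('s') − ord('a') = 44
'c': a..z range, 26 + ord('c') − ord('a') = 28
'P': A..Z range, ord('P') − ord('A') = 15

Answer: 46 63 40 33 23 44 28 15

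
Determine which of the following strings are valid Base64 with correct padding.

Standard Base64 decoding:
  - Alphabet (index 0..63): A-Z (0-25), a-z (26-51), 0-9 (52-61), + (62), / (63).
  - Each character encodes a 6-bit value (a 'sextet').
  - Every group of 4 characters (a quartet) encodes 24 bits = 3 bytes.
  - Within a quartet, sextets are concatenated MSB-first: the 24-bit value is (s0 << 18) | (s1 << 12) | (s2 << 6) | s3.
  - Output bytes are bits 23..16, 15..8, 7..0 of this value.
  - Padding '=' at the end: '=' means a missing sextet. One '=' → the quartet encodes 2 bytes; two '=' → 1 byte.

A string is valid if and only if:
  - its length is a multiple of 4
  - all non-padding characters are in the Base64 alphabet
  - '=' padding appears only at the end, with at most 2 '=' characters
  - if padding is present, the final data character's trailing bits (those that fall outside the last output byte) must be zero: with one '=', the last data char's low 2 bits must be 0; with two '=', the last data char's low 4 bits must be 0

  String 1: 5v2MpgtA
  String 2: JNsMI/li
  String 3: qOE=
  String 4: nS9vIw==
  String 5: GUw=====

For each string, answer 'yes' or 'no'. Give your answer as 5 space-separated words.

String 1: '5v2MpgtA' → valid
String 2: 'JNsMI/li' → valid
String 3: 'qOE=' → valid
String 4: 'nS9vIw==' → valid
String 5: 'GUw=====' → invalid (5 pad chars (max 2))

Answer: yes yes yes yes no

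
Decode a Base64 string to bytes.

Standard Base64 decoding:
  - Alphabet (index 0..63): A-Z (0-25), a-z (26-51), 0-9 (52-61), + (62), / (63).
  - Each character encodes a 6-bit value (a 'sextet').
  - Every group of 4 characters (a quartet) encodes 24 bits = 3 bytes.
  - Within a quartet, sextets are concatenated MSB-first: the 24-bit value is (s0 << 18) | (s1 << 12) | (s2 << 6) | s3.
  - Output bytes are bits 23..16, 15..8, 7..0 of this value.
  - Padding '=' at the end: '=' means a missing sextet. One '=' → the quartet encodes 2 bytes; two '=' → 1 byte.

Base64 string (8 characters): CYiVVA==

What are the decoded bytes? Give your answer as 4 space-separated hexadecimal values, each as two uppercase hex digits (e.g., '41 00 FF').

After char 0 ('C'=2): chars_in_quartet=1 acc=0x2 bytes_emitted=0
After char 1 ('Y'=24): chars_in_quartet=2 acc=0x98 bytes_emitted=0
After char 2 ('i'=34): chars_in_quartet=3 acc=0x2622 bytes_emitted=0
After char 3 ('V'=21): chars_in_quartet=4 acc=0x98895 -> emit 09 88 95, reset; bytes_emitted=3
After char 4 ('V'=21): chars_in_quartet=1 acc=0x15 bytes_emitted=3
After char 5 ('A'=0): chars_in_quartet=2 acc=0x540 bytes_emitted=3
Padding '==': partial quartet acc=0x540 -> emit 54; bytes_emitted=4

Answer: 09 88 95 54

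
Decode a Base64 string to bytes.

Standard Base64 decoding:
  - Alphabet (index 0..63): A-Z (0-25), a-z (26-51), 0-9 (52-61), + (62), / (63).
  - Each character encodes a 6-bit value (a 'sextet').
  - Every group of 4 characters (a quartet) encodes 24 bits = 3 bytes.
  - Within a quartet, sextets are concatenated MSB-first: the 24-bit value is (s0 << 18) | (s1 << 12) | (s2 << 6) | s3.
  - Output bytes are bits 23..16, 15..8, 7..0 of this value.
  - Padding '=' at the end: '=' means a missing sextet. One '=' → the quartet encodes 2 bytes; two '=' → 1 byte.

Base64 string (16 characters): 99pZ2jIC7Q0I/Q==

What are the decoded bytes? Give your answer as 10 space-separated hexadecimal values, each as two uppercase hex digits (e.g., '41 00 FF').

Answer: F7 DA 59 DA 32 02 ED 0D 08 FD

Derivation:
After char 0 ('9'=61): chars_in_quartet=1 acc=0x3D bytes_emitted=0
After char 1 ('9'=61): chars_in_quartet=2 acc=0xF7D bytes_emitted=0
After char 2 ('p'=41): chars_in_quartet=3 acc=0x3DF69 bytes_emitted=0
After char 3 ('Z'=25): chars_in_quartet=4 acc=0xF7DA59 -> emit F7 DA 59, reset; bytes_emitted=3
After char 4 ('2'=54): chars_in_quartet=1 acc=0x36 bytes_emitted=3
After char 5 ('j'=35): chars_in_quartet=2 acc=0xDA3 bytes_emitted=3
After char 6 ('I'=8): chars_in_quartet=3 acc=0x368C8 bytes_emitted=3
After char 7 ('C'=2): chars_in_quartet=4 acc=0xDA3202 -> emit DA 32 02, reset; bytes_emitted=6
After char 8 ('7'=59): chars_in_quartet=1 acc=0x3B bytes_emitted=6
After char 9 ('Q'=16): chars_in_quartet=2 acc=0xED0 bytes_emitted=6
After char 10 ('0'=52): chars_in_quartet=3 acc=0x3B434 bytes_emitted=6
After char 11 ('I'=8): chars_in_quartet=4 acc=0xED0D08 -> emit ED 0D 08, reset; bytes_emitted=9
After char 12 ('/'=63): chars_in_quartet=1 acc=0x3F bytes_emitted=9
After char 13 ('Q'=16): chars_in_quartet=2 acc=0xFD0 bytes_emitted=9
Padding '==': partial quartet acc=0xFD0 -> emit FD; bytes_emitted=10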